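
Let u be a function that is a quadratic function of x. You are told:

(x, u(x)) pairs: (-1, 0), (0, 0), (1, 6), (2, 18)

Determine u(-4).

36

Write u(x) = ax² + bx + c; the 4 given values yield a linear system in the 3 coefficients.
Solving, u(x) = 3x² + 3x.
Then u(-4) = 36.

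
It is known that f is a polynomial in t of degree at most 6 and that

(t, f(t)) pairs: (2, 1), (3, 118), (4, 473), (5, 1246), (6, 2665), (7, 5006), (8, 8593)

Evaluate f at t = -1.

First differences: 117, 355, 773, 1419, 2341, 3587. Second differences: 238, 418, 646, 922, 1246. Third differences: 180, 228, 276, 324. Fourth differences: 48, 48, 48.
Level-4 differences are constant, so f has degree 4.
Fitting a degree-4 polynomial gives f(t) = 2t^4 + 2t³ - 9t² - 6t + 1.
Then f(-1) = -2.

-2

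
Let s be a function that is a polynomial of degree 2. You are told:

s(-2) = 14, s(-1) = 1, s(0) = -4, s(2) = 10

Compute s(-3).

35

Write s(x) = ax² + bx + c; the 4 given values yield a linear system in the 3 coefficients.
Solving, s(x) = 4x² - x - 4.
Then s(-3) = 35.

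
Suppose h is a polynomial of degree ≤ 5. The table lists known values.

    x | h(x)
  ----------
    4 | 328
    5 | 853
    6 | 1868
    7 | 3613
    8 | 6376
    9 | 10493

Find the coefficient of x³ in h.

-4

Write h(x) = ax^5 + bx^4 + cx³ + dx² + ex + p; the 6 given values yield a linear system in the 6 coefficients.
Solving, the leading coefficient vanishes, and h(x) = 2x^4 - 4x³ + 3x² + 4x + 8.
The coefficient of x³ is -4.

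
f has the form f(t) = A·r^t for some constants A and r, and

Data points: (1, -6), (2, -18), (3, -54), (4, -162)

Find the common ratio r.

Consecutive ratio: -18/(-6) = 3, and -54/(-18) = 3, so r = 3.
Then A·3^1 = -6 gives A = -2, and f(t) = -2·3^t.

3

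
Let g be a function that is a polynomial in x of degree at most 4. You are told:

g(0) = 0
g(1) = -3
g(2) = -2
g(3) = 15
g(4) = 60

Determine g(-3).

First differences: -3, 1, 17, 45. Second differences: 4, 16, 28. Third differences: 12, 12.
Level-3 differences are constant, so g has degree 3.
Fitting a degree-3 polynomial gives g(x) = 2x³ - 4x² - x.
Then g(-3) = -87.

-87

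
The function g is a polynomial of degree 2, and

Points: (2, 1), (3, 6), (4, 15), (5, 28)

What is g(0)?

First differences: 5, 9, 13. Second differences: 4, 4.
Level-2 differences are constant, so g has degree 2.
Fitting a degree-2 polynomial gives g(x) = 2x² - 5x + 3.
The constant term is g(0) = 3.

3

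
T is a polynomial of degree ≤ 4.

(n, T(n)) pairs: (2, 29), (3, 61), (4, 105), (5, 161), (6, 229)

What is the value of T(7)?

Write T(n) = an^4 + bn³ + cn² + dn + e; the 5 given values yield a linear system in the 5 coefficients.
Solving, the top 2 coefficients vanish, and T(n) = 6n² + 2n + 1.
Then T(7) = 309.

309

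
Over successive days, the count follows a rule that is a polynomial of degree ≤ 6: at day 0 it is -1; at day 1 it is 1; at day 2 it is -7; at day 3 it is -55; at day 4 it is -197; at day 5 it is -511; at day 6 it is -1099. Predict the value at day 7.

Write the value at m as h(m).
Write h(m) = am^6 + bm^5 + cm^4 + dm³ + em² + pm + q; the 7 given values yield a linear system in the 7 coefficients.
Solving, the top 2 coefficients vanish, and h(m) = -m^4 + m³ - m² + 3m - 1.
Then h(7) = -2087.

-2087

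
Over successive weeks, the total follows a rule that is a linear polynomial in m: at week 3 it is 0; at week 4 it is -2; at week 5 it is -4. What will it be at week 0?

6

Write the value at m as u(m).
Write u(m) = am + b; the 3 given values yield a linear system in the 2 coefficients.
Solving, u(m) = -2m + 6.
Then u(0) = 6.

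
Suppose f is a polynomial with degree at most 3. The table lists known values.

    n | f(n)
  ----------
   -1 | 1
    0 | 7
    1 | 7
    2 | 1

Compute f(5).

Write f(n) = an³ + bn² + cn + d; the 4 given values yield a linear system in the 4 coefficients.
Solving, the leading coefficient vanishes, and f(n) = -3n² + 3n + 7.
Then f(5) = -53.

-53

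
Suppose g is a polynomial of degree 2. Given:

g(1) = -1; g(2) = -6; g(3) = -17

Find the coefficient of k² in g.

Write g(k) = ak² + bk + c; the 3 given values yield a linear system in the 3 coefficients.
Solving, g(k) = -3k² + 4k - 2.
The coefficient of k² is -3.

-3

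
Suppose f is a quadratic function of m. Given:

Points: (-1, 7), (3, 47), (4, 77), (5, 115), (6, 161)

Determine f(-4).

61

Write f(m) = am² + bm + c; the 5 given values yield a linear system in the 3 coefficients.
Solving, f(m) = 4m² + 2m + 5.
Then f(-4) = 61.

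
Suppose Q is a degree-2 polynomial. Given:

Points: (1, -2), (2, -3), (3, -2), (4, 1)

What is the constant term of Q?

First differences: -1, 1, 3. Second differences: 2, 2.
Level-2 differences are constant, so Q has degree 2.
Fitting a degree-2 polynomial gives Q(m) = m² - 4m + 1.
The constant term is Q(0) = 1.

1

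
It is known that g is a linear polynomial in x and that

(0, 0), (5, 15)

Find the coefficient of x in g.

Write g(x) = ax + b; the 2 given values yield a linear system in the 2 coefficients.
Solving, g(x) = 3x.
The coefficient of x is 3.

3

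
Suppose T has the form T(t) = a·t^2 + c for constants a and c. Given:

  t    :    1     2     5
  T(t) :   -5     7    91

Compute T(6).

From T(1) = -5 and T(2) = 7: 1a + c = -5 and 4a + c = 7.
Subtracting: 3a = 12, so a = 4; then c = -5 − 4·1 = -9.
So T(t) = 4t² − 9, and T(6) = 135.

135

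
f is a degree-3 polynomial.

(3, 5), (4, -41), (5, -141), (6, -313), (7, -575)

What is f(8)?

First differences: -46, -100, -172, -262. Second differences: -54, -72, -90. Third differences: -18, -18.
Level-3 differences are constant, so f has degree 3.
Fitting a degree-3 polynomial gives f(x) = -3x³ + 9x² + 2x - 1.
Then f(8) = -945.

-945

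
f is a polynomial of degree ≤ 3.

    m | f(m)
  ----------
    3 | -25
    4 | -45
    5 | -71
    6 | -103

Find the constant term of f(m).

-1

First differences: -20, -26, -32. Second differences: -6, -6.
Level-2 differences are constant, so f has degree 2.
Fitting a degree-2 polynomial gives f(m) = -3m² + m - 1.
The constant term is f(0) = -1.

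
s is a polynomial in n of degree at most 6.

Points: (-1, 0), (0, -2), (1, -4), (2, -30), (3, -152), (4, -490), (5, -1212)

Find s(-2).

-22

Write s(n) = an^6 + bn^5 + cn^4 + dn³ + en² + pn + q; the 7 given values yield a linear system in the 7 coefficients.
Solving, the top 2 coefficients vanish, and s(n) = -2n^4 + 2n² - 2n - 2.
Then s(-2) = -22.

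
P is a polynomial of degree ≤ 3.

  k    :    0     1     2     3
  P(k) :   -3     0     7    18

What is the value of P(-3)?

12

Write P(k) = ak³ + bk² + ck + d; the 4 given values yield a linear system in the 4 coefficients.
Solving, the leading coefficient vanishes, and P(k) = 2k² + k - 3.
Then P(-3) = 12.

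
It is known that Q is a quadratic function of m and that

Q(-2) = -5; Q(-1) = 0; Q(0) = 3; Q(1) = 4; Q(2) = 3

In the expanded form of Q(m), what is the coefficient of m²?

Write Q(m) = am² + bm + c; the 5 given values yield a linear system in the 3 coefficients.
Solving, Q(m) = -m² + 2m + 3.
The coefficient of m² is -1.

-1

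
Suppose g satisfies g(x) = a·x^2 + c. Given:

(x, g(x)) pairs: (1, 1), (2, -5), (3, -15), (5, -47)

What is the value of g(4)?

From g(1) = 1 and g(2) = -5: 1a + c = 1 and 4a + c = -5.
Subtracting: 3a = -6, so a = -2; then c = 1 − (-2)·1 = 3.
So g(x) = -2x² + 3, and g(4) = -29.

-29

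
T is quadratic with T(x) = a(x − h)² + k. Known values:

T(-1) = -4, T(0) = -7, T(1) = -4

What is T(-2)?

5

First differences -3, 3; second difference 6 = 2a, so a = 3.
Expanding, the x-coefficient is −2ah = -6h; matching it to the data gives h = 0, and then k = -7.
So T(x) = 3(x + 0)² − 7.
T(-2) = 3·(-2)² − 7 = 5.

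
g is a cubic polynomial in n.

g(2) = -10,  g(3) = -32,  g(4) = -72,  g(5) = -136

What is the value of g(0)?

Write g(n) = an³ + bn² + cn + d; the 4 given values yield a linear system in the 4 coefficients.
Solving, g(n) = -n³ - 3n + 4.
Then g(0) = 4.

4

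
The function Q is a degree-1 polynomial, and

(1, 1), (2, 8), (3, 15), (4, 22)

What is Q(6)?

36

Write Q(m) = am + b; the 4 given values yield a linear system in the 2 coefficients.
Solving, Q(m) = 7m - 6.
Then Q(6) = 36.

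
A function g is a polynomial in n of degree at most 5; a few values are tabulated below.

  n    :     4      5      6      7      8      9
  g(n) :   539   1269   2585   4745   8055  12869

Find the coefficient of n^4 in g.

First differences: 730, 1316, 2160, 3310, 4814. Second differences: 586, 844, 1150, 1504. Third differences: 258, 306, 354. Fourth differences: 48, 48.
Level-4 differences are constant, so g has degree 4.
Fitting a degree-4 polynomial gives g(n) = 2n^4 - n³ + 6n² - n - 1.
The coefficient of n^4 is 2.

2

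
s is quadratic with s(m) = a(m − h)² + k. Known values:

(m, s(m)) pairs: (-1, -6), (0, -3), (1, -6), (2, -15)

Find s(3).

First differences 3, -3, -9; second difference -6 = 2a, so a = -3.
Expanding, the m-coefficient is −2ah = 6h; matching it to the data gives h = 0, and then k = -3.
So s(m) = -3(m + 0)² − 3.
s(3) = -3·3² − 3 = -30.

-30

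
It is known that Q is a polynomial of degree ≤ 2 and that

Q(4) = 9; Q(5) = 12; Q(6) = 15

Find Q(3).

First differences: 3, 3.
Level-1 differences are constant, so Q has degree 1.
Fitting a degree-1 polynomial gives Q(x) = 3x - 3.
Then Q(3) = 6.

6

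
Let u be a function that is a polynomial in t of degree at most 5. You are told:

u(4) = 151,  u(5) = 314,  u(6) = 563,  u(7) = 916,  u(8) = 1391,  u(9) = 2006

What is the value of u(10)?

First differences: 163, 249, 353, 475, 615. Second differences: 86, 104, 122, 140. Third differences: 18, 18, 18.
Level-3 differences are constant, so u has degree 3.
Extending the table by one column gives the next first difference 773, so u(10) = 2006 + 773 = 2779.

2779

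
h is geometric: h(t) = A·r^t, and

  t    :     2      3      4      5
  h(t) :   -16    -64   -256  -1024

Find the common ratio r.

4

Consecutive ratio: -64/(-16) = 4, and -256/(-64) = 4, so r = 4.
Then A·4^2 = -16 gives A = -1, and h(t) = -1·4^t.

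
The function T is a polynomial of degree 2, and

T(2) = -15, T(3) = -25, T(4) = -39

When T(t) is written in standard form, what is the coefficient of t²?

Write T(t) = at² + bt + c; the 3 given values yield a linear system in the 3 coefficients.
Solving, T(t) = -2t² - 7.
The coefficient of t² is -2.

-2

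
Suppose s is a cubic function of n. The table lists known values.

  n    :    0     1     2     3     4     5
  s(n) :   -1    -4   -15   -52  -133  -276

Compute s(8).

First differences: -3, -11, -37, -81, -143. Second differences: -8, -26, -44, -62. Third differences: -18, -18, -18.
Level-3 differences are constant, so s has degree 3.
Fitting a degree-3 polynomial gives s(n) = -3n³ + 5n² - 5n - 1.
Then s(8) = -1257.

-1257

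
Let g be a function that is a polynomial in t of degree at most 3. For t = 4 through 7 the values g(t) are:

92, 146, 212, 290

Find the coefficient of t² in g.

6

First differences: 54, 66, 78. Second differences: 12, 12.
Level-2 differences are constant, so g has degree 2.
Fitting a degree-2 polynomial gives g(t) = 6t² - 4.
The coefficient of t² is 6.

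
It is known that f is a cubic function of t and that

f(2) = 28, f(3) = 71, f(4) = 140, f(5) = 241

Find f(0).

Write f(t) = at³ + bt² + ct + d; the 4 given values yield a linear system in the 4 coefficients.
Solving, f(t) = t³ + 4t² + 4t - 4.
Then f(0) = -4.

-4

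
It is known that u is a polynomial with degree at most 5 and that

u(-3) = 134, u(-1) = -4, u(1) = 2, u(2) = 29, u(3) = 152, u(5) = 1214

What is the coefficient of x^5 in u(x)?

Write u(x) = ax^5 + bx^4 + cx³ + dx² + ex + p; the 6 given values yield a linear system in the 6 coefficients.
Solving, the leading coefficient vanishes, and u(x) = 2x^4 - 2x² + 3x - 1.
The coefficient of x^5 is 0.

0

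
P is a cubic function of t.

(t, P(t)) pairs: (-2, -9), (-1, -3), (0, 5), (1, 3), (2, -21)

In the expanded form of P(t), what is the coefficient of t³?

-2

Write P(t) = at³ + bt² + ct + d; the 5 given values yield a linear system in the 4 coefficients.
Solving, P(t) = -2t³ - 5t² + 5t + 5.
The coefficient of t³ is -2.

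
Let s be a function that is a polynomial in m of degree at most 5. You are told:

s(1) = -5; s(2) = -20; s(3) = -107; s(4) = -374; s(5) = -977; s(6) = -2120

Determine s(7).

First differences: -15, -87, -267, -603, -1143. Second differences: -72, -180, -336, -540. Third differences: -108, -156, -204. Fourth differences: -48, -48.
Level-4 differences are constant, so s has degree 4.
Fitting a degree-4 polynomial gives s(m) = -2m^4 + 2m³ + 2m² - 5m - 2.
Then s(7) = -4055.

-4055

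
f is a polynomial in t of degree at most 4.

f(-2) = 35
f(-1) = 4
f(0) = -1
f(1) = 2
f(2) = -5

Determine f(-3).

First differences: -31, -5, 3, -7. Second differences: 26, 8, -10. Third differences: -18, -18.
Level-3 differences are constant, so f has degree 3.
Fitting a degree-3 polynomial gives f(t) = -3t³ + 4t² + 2t - 1.
Then f(-3) = 110.

110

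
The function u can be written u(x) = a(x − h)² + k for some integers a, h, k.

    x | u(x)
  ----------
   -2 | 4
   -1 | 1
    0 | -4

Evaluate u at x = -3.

First differences -3, -5; second difference -2 = 2a, so a = -1.
Expanding, the x-coefficient is −2ah = 2h; matching it to the data gives h = -3, and then k = 5.
So u(x) = -1(x + 3)² + 5.
u(-3) = -1·0² + 5 = 5.

5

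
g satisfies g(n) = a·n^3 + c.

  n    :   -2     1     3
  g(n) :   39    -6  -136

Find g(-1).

4

From g(-2) = 39 and g(1) = -6: -8a + c = 39 and 1a + c = -6.
Subtracting: 9a = -45, so a = -5; then c = 39 − (-5)·(-8) = -1.
So g(n) = -5n³ − 1, and g(-1) = 4.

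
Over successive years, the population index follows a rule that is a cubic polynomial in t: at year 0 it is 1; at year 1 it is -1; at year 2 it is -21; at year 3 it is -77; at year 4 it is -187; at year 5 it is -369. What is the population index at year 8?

Write the value at t as s(t).
First differences: -2, -20, -56, -110, -182. Second differences: -18, -36, -54, -72. Third differences: -18, -18, -18.
Level-3 differences are constant, so s has degree 3.
Fitting a degree-3 polynomial gives s(t) = -3t³ + t + 1.
Then s(8) = -1527.

-1527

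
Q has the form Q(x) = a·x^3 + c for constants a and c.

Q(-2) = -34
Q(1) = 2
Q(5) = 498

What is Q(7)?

From Q(-2) = -34 and Q(1) = 2: -8a + c = -34 and 1a + c = 2.
Subtracting: 9a = 36, so a = 4; then c = -34 − 4·(-8) = -2.
So Q(x) = 4x³ − 2, and Q(7) = 1370.

1370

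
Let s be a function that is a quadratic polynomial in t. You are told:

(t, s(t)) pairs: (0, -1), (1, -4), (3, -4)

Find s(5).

4

Write s(t) = at² + bt + c; the 3 given values yield a linear system in the 3 coefficients.
Solving, s(t) = t² - 4t - 1.
Then s(5) = 4.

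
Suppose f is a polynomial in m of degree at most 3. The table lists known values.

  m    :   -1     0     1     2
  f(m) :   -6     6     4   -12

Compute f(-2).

-32

First differences: 12, -2, -16. Second differences: -14, -14.
Level-2 differences are constant, so f has degree 2.
Fitting a degree-2 polynomial gives f(m) = -7m² + 5m + 6.
Then f(-2) = -32.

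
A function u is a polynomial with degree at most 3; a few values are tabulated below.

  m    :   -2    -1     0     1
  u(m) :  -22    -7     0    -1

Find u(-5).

-115

First differences: 15, 7, -1. Second differences: -8, -8.
Level-2 differences are constant, so u has degree 2.
Fitting a degree-2 polynomial gives u(m) = -4m² + 3m.
Then u(-5) = -115.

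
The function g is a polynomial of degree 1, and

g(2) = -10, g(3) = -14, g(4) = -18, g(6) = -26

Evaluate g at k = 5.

Write g(k) = ak + b; the 4 given values yield a linear system in the 2 coefficients.
Solving, g(k) = -4k - 2.
Then g(5) = -22.

-22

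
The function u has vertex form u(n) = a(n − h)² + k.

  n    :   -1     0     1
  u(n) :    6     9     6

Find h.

First differences 3, -3; second difference -6 = 2a, so a = -3.
Expanding, the n-coefficient is −2ah = 6h; matching it to the data gives h = 0, and then k = 9.
So u(n) = -3(n + 0)² + 9.
Hence h = 0.

0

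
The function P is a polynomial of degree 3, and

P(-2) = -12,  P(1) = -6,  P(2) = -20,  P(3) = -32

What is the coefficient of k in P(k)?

-6

Write P(k) = ak³ + bk² + ck + d; the 4 given values yield a linear system in the 4 coefficients.
Solving, P(k) = k³ - 5k² - 6k + 4.
The coefficient of k is -6.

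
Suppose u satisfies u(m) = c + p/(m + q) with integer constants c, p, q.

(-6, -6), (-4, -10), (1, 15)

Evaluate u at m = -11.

(u(m) − c)(m + q) = p for each data point; the three points give a linear system in c and q, then p follows.
Solving: c = 0, q = 1, p = 30, so u(m) = 30/(m + 1).
Then u(-11) = 0 + 30/(-10) = -3.

-3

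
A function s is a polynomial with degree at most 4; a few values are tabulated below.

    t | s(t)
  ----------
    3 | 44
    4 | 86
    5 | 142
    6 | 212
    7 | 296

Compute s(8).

Write s(t) = at^4 + bt³ + ct² + dt + e; the 5 given values yield a linear system in the 5 coefficients.
Solving, the top 2 coefficients vanish, and s(t) = 7t² - 7t + 2.
Then s(8) = 394.

394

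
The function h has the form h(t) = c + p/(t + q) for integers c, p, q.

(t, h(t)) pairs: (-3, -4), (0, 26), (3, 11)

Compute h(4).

10

(h(t) − c)(t + q) = p for each data point; the three points give a linear system in c and q, then p follows.
Solving: c = 6, q = 1, p = 20, so h(t) = 6 + 20/(t + 1).
Then h(4) = 6 + 20/5 = 10.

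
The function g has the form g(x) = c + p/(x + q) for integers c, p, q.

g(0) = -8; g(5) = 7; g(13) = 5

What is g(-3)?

1

(g(x) − c)(x + q) = p for each data point; the three points give a linear system in c and q, then p follows.
Solving: c = 4, q = -1, p = 12, so g(x) = 4 + 12/(x − 1).
Then g(-3) = 4 + 12/(-4) = 1.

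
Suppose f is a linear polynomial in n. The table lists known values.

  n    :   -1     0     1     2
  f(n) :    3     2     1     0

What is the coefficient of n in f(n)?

-1

First differences: -1, -1, -1.
Level-1 differences are constant, so f has degree 1.
Fitting a degree-1 polynomial gives f(n) = -n + 2.
The coefficient of n is -1.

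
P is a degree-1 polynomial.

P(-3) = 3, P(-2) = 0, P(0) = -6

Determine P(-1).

Write P(t) = at + b; the 3 given values yield a linear system in the 2 coefficients.
Solving, P(t) = -3t - 6.
Then P(-1) = -3.

-3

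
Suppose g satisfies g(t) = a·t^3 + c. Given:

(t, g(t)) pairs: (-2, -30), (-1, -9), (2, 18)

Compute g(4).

186

From g(-2) = -30 and g(-1) = -9: -8a + c = -30 and -1a + c = -9.
Subtracting: 7a = 21, so a = 3; then c = -30 − 3·(-8) = -6.
So g(t) = 3t³ − 6, and g(4) = 186.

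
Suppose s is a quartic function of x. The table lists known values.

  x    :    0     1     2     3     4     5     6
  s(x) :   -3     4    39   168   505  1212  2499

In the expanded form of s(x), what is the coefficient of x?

3

First differences: 7, 35, 129, 337, 707, 1287. Second differences: 28, 94, 208, 370, 580. Third differences: 66, 114, 162, 210. Fourth differences: 48, 48, 48.
Level-4 differences are constant, so s has degree 4.
Fitting a degree-4 polynomial gives s(x) = 2x^4 - x³ + 3x² + 3x - 3.
The coefficient of x is 3.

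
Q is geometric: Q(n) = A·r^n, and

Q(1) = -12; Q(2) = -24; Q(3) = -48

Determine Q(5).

-192

Consecutive ratio: -24/(-12) = 2, and -48/(-24) = 2, so r = 2.
Then A·2^1 = -12 gives A = -6, and Q(n) = -6·2^n.
Q(5) = -6·2^5 = -192.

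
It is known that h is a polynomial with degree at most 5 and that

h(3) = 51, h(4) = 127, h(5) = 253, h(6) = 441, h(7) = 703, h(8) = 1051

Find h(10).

2053

First differences: 76, 126, 188, 262, 348. Second differences: 50, 62, 74, 86. Third differences: 12, 12, 12.
Level-3 differences are constant, so h has degree 3.
Fitting a degree-3 polynomial gives h(n) = 2n³ + n² - 5n + 3.
Then h(10) = 2053.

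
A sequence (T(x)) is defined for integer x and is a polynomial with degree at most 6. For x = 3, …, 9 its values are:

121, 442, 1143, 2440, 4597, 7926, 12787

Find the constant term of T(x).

-2

First differences: 321, 701, 1297, 2157, 3329, 4861. Second differences: 380, 596, 860, 1172, 1532. Third differences: 216, 264, 312, 360. Fourth differences: 48, 48, 48.
Level-4 differences are constant, so T has degree 4.
Fitting a degree-4 polynomial gives T(x) = 2x^4 - 4x² - x - 2.
The constant term is T(0) = -2.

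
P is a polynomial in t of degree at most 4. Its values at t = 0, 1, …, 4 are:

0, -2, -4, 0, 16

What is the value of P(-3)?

First differences: -2, -2, 4, 16. Second differences: 0, 6, 12. Third differences: 6, 6.
Level-3 differences are constant, so P has degree 3.
Fitting a degree-3 polynomial gives P(t) = t³ - 3t².
Then P(-3) = -54.

-54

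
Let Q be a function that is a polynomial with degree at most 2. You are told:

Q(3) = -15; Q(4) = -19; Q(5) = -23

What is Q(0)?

-3

First differences: -4, -4.
Level-1 differences are constant, so Q has degree 1.
Fitting a degree-1 polynomial gives Q(m) = -4m - 3.
Then Q(0) = -3.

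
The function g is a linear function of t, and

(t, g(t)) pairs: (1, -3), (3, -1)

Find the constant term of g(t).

Write g(t) = at + b; the 2 given values yield a linear system in the 2 coefficients.
Solving, g(t) = t - 4.
The constant term is g(0) = -4.

-4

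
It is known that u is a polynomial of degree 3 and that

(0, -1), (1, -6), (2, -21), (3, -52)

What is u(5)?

-186

Write u(t) = at³ + bt² + ct + d; the 4 given values yield a linear system in the 4 coefficients.
Solving, u(t) = -t³ - 2t² - 2t - 1.
Then u(5) = -186.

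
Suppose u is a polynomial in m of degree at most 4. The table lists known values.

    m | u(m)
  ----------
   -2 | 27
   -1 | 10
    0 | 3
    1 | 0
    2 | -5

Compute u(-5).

198

First differences: -17, -7, -3, -5. Second differences: 10, 4, -2. Third differences: -6, -6.
Level-3 differences are constant, so u has degree 3.
Fitting a degree-3 polynomial gives u(m) = -m³ + 2m² - 4m + 3.
Then u(-5) = 198.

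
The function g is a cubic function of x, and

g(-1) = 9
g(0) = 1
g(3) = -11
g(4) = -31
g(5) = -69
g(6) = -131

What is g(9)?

Write g(x) = ax³ + bx² + cx + d; the 6 given values yield a linear system in the 4 coefficients.
Solving, g(x) = -x³ + 3x² - 4x + 1.
Then g(9) = -521.

-521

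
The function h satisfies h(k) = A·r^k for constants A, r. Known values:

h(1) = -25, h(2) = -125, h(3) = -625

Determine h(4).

Consecutive ratio: -125/(-25) = 5, and -625/(-125) = 5, so r = 5.
Then A·5^1 = -25 gives A = -5, and h(k) = -5·5^k.
h(4) = -5·5^4 = -3125.

-3125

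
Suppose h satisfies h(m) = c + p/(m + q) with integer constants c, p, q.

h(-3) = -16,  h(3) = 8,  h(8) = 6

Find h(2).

(h(m) − c)(m + q) = p for each data point; the three points give a linear system in c and q, then p follows.
Solving: c = 4, q = 2, p = 20, so h(m) = 4 + 20/(m + 2).
Then h(2) = 4 + 20/4 = 9.

9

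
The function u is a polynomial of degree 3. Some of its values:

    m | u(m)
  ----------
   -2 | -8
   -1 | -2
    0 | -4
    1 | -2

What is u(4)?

Write u(m) = am³ + bm² + cm + d; the 4 given values yield a linear system in the 4 coefficients.
Solving, u(m) = 2m³ + 2m² - 2m - 4.
Then u(4) = 148.

148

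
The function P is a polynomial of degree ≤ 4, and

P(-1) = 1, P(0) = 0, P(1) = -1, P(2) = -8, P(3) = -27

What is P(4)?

Write P(n) = an^4 + bn³ + cn² + dn + e; the 5 given values yield a linear system in the 5 coefficients.
Solving, the leading coefficient vanishes, and P(n) = -n³.
Then P(4) = -64.

-64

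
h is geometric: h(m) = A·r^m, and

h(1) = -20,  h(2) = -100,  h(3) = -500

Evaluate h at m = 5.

-12500

Consecutive ratio: -100/(-20) = 5, and -500/(-100) = 5, so r = 5.
Then A·5^1 = -20 gives A = -4, and h(m) = -4·5^m.
h(5) = -4·5^5 = -12500.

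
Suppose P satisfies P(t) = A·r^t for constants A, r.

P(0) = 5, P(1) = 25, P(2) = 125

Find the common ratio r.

Consecutive ratio: 25/5 = 5, and 125/25 = 5, so r = 5.
Then A·5^0 = 5 gives A = 5, and P(t) = 5·5^t.

5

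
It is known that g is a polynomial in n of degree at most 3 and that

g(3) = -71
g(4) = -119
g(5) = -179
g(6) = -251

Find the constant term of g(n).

1

First differences: -48, -60, -72. Second differences: -12, -12.
Level-2 differences are constant, so g has degree 2.
Fitting a degree-2 polynomial gives g(n) = -6n² - 6n + 1.
The constant term is g(0) = 1.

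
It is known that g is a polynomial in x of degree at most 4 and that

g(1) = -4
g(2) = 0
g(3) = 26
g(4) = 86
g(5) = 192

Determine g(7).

Write g(x) = ax^4 + bx³ + cx² + dx + e; the 5 given values yield a linear system in the 5 coefficients.
Solving, the leading coefficient vanishes, and g(x) = 2x³ - x² - 7x + 2.
Then g(7) = 590.

590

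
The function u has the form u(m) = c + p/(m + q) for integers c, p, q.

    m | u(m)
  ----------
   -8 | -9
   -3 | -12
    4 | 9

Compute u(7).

(u(m) − c)(m + q) = p for each data point; the three points give a linear system in c and q, then p follows.
Solving: c = -6, q = -2, p = 30, so u(m) = -6 + 30/(m − 2).
Then u(7) = -6 + 30/5 = 0.

0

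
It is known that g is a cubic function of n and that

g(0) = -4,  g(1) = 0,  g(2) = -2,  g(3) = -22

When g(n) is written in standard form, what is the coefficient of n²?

Write g(n) = an³ + bn² + cn + d; the 4 given values yield a linear system in the 4 coefficients.
Solving, g(n) = -2n³ + 3n² + 3n - 4.
The coefficient of n² is 3.

3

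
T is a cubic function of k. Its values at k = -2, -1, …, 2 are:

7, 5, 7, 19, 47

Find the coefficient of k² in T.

5

First differences: -2, 2, 12, 28. Second differences: 4, 10, 16. Third differences: 6, 6.
Level-3 differences are constant, so T has degree 3.
Fitting a degree-3 polynomial gives T(k) = k³ + 5k² + 6k + 7.
The coefficient of k² is 5.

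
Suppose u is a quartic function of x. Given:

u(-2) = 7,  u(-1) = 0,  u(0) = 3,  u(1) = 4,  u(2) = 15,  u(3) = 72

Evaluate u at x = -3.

First differences: -7, 3, 1, 11, 57. Second differences: 10, -2, 10, 46. Third differences: -12, 12, 36. Fourth differences: 24, 24.
Level-4 differences are constant, so u has degree 4.
Fitting a degree-4 polynomial gives u(x) = x^4 - 2x² + 2x + 3.
Then u(-3) = 60.

60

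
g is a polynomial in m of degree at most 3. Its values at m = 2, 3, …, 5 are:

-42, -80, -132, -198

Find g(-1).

-12

Write g(m) = am³ + bm² + cm + d; the 4 given values yield a linear system in the 4 coefficients.
Solving, the leading coefficient vanishes, and g(m) = -7m² - 3m - 8.
Then g(-1) = -12.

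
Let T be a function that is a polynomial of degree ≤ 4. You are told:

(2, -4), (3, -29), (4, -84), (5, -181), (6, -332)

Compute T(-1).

11

First differences: -25, -55, -97, -151. Second differences: -30, -42, -54. Third differences: -12, -12.
Level-3 differences are constant, so T has degree 3.
Fitting a degree-3 polynomial gives T(n) = -2n³ + 3n² - 2n + 4.
Then T(-1) = 11.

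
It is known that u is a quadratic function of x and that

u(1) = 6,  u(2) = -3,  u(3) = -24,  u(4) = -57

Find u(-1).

-12

First differences: -9, -21, -33. Second differences: -12, -12.
Level-2 differences are constant, so u has degree 2.
Fitting a degree-2 polynomial gives u(x) = -6x² + 9x + 3.
Then u(-1) = -12.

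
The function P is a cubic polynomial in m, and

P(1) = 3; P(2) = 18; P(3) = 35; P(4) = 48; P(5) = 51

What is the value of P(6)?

38

Write P(m) = am³ + bm² + cm + d; the 5 given values yield a linear system in the 4 coefficients.
Solving, P(m) = -m³ + 7m² + m - 4.
Then P(6) = 38.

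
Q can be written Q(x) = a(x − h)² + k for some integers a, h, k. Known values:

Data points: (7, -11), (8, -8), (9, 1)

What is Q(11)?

First differences 3, 9; second difference 6 = 2a, so a = 3.
Expanding, the x-coefficient is −2ah = -6h; matching it to the data gives h = 7, and then k = -11.
So Q(x) = 3(x − 7)² − 11.
Q(11) = 3·4² − 11 = 37.

37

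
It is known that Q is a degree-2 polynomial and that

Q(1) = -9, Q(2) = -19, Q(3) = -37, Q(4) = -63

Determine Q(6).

First differences: -10, -18, -26. Second differences: -8, -8.
Level-2 differences are constant, so Q has degree 2.
Fitting a degree-2 polynomial gives Q(k) = -4k² + 2k - 7.
Then Q(6) = -139.

-139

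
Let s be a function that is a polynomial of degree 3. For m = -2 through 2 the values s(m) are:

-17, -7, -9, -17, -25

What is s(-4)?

-97

Write s(m) = am³ + bm² + cm + d; the 5 given values yield a linear system in the 4 coefficients.
Solving, s(m) = m³ - 3m² - 6m - 9.
Then s(-4) = -97.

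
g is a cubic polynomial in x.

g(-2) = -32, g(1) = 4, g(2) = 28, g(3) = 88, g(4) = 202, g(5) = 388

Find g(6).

664

Write g(x) = ax³ + bx² + cx + d; the 6 given values yield a linear system in the 4 coefficients.
Solving, g(x) = 3x³ + 3x - 2.
Then g(6) = 664.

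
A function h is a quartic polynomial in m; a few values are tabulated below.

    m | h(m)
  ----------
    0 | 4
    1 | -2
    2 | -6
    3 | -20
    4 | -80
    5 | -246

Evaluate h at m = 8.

-2340

First differences: -6, -4, -14, -60, -166. Second differences: 2, -10, -46, -106. Third differences: -12, -36, -60. Fourth differences: -24, -24.
Level-4 differences are constant, so h has degree 4.
Fitting a degree-4 polynomial gives h(m) = -m^4 + 4m³ - 4m² - 5m + 4.
Then h(8) = -2340.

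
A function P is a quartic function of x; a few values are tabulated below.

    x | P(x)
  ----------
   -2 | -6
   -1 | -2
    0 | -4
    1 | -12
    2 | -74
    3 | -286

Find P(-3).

First differences: 4, -2, -8, -62, -212. Second differences: -6, -6, -54, -150. Third differences: 0, -48, -96. Fourth differences: -48, -48.
Level-4 differences are constant, so P has degree 4.
Fitting a degree-4 polynomial gives P(x) = -2x^4 - 4x³ - x² - x - 4.
Then P(-3) = -64.

-64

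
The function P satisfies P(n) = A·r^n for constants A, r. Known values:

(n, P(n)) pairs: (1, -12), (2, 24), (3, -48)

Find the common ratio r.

Consecutive ratio: 24/(-12) = -2, and -48/24 = -2, so r = -2.
Then A·(-2)^1 = -12 gives A = 6, and P(n) = 6·(-2)^n.

-2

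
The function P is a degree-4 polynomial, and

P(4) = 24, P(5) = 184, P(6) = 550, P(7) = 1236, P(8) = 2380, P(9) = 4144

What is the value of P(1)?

0

First differences: 160, 366, 686, 1144, 1764. Second differences: 206, 320, 458, 620. Third differences: 114, 138, 162. Fourth differences: 24, 24.
Level-4 differences are constant, so P has degree 4.
Fitting a degree-4 polynomial gives P(t) = t^4 - 3t³ - 3t² + t + 4.
Then P(1) = 0.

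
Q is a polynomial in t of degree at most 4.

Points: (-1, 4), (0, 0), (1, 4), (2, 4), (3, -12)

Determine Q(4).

-56

Write Q(t) = at^4 + bt³ + ct² + dt + e; the 5 given values yield a linear system in the 5 coefficients.
Solving, the leading coefficient vanishes, and Q(t) = -2t³ + 4t² + 2t.
Then Q(4) = -56.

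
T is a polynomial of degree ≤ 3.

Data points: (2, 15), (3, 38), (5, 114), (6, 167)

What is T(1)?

2

Write T(t) = at³ + bt² + ct + d; the 4 given values yield a linear system in the 4 coefficients.
Solving, the leading coefficient vanishes, and T(t) = 5t² - 2t - 1.
Then T(1) = 2.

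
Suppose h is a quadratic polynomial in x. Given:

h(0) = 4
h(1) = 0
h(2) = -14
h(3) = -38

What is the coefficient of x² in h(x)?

-5

Write h(x) = ax² + bx + c; the 4 given values yield a linear system in the 3 coefficients.
Solving, h(x) = -5x² + x + 4.
The coefficient of x² is -5.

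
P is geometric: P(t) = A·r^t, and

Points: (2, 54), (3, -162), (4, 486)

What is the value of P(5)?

Consecutive ratio: -162/54 = -3, and 486/(-162) = -3, so r = -3.
Then A·(-3)^2 = 54 gives A = 6, and P(t) = 6·(-3)^t.
P(5) = 6·(-3)^5 = -1458.

-1458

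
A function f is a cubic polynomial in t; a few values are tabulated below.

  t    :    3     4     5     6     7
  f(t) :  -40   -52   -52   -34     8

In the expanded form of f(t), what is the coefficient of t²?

Write f(t) = at³ + bt² + ct + d; the 5 given values yield a linear system in the 4 coefficients.
Solving, f(t) = t³ - 6t² - 7t + 8.
The coefficient of t² is -6.

-6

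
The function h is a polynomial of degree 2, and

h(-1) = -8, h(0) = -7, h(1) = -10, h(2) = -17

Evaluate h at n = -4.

-35

Write h(n) = an² + bn + c; the 4 given values yield a linear system in the 3 coefficients.
Solving, h(n) = -2n² - n - 7.
Then h(-4) = -35.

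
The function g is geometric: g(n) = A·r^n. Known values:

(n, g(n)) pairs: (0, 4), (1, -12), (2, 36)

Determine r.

Consecutive ratio: -12/4 = -3, and 36/(-12) = -3, so r = -3.
Then A·(-3)^0 = 4 gives A = 4, and g(n) = 4·(-3)^n.

-3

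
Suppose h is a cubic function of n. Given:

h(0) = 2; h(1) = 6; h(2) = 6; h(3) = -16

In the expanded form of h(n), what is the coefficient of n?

0

Write h(n) = an³ + bn² + cn + d; the 4 given values yield a linear system in the 4 coefficients.
Solving, h(n) = -3n³ + 7n² + 2.
The coefficient of n is 0.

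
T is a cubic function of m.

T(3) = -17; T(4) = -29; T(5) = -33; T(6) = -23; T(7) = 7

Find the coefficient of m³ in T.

Write T(m) = am³ + bm² + cm + d; the 5 given values yield a linear system in the 4 coefficients.
Solving, T(m) = m³ - 8m² + 7m + 7.
The coefficient of m³ is 1.

1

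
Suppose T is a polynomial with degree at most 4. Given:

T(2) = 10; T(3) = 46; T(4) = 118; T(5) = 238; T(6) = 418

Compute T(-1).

Write T(t) = at^4 + bt³ + ct² + dt + e; the 5 given values yield a linear system in the 5 coefficients.
Solving, the leading coefficient vanishes, and T(t) = 2t³ - 2t - 2.
Then T(-1) = -2.

-2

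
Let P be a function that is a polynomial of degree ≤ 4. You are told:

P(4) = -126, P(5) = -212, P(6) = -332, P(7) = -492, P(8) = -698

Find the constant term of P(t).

-2

Write P(t) = at^4 + bt³ + ct² + dt + e; the 5 given values yield a linear system in the 5 coefficients.
Solving, the leading coefficient vanishes, and P(t) = -t³ - 2t² - 7t - 2.
The constant term is P(0) = -2.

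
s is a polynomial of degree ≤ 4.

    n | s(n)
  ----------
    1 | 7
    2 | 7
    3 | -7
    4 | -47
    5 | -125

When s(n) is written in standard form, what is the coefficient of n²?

First differences: 0, -14, -40, -78. Second differences: -14, -26, -38. Third differences: -12, -12.
Level-3 differences are constant, so s has degree 3.
Fitting a degree-3 polynomial gives s(n) = -2n³ + 5n² - n + 5.
The coefficient of n² is 5.

5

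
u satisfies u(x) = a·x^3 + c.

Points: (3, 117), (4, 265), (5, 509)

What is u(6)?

873

From u(3) = 117 and u(4) = 265: 27a + c = 117 and 64a + c = 265.
Subtracting: 37a = 148, so a = 4; then c = 117 − 4·27 = 9.
So u(x) = 4x³ + 9, and u(6) = 873.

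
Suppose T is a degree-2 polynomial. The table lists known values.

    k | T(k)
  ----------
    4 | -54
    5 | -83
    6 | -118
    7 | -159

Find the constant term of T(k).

First differences: -29, -35, -41. Second differences: -6, -6.
Level-2 differences are constant, so T has degree 2.
Fitting a degree-2 polynomial gives T(k) = -3k² - 2k + 2.
The constant term is T(0) = 2.

2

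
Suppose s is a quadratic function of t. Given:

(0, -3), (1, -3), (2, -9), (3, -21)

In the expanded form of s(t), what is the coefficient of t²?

First differences: 0, -6, -12. Second differences: -6, -6.
Level-2 differences are constant, so s has degree 2.
Fitting a degree-2 polynomial gives s(t) = -3t² + 3t - 3.
The coefficient of t² is -3.

-3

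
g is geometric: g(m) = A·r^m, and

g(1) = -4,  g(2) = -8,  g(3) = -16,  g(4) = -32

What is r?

2

Consecutive ratio: -8/(-4) = 2, and -16/(-8) = 2, so r = 2.
Then A·2^1 = -4 gives A = -2, and g(m) = -2·2^m.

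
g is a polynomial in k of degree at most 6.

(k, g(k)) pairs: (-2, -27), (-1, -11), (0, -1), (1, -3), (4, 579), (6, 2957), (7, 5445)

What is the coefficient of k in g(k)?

Write g(k) = ak^6 + bk^5 + ck^4 + dk³ + ek² + pk + q; the 7 given values yield a linear system in the 7 coefficients.
Solving, the top 2 coefficients vanish, and g(k) = 2k^4 + 3k³ - 8k² + k - 1.
The coefficient of k is 1.

1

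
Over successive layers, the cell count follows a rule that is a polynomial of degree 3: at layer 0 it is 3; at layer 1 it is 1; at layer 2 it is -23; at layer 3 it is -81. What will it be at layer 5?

-347

Write the value at k as h(k).
Write h(k) = ak³ + bk² + ck + d; the 4 given values yield a linear system in the 4 coefficients.
Solving, h(k) = -2k³ - 5k² + 5k + 3.
Then h(5) = -347.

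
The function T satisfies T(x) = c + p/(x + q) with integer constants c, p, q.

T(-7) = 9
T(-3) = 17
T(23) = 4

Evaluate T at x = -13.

7

(T(x) − c)(x + q) = p for each data point; the three points give a linear system in c and q, then p follows.
Solving: c = 5, q = 1, p = -24, so T(x) = 5 − 24/(x + 1).
Then T(-13) = 5 − 24/(-12) = 7.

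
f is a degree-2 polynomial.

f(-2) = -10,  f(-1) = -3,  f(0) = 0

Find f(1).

Write f(t) = at² + bt + c; the 3 given values yield a linear system in the 3 coefficients.
Solving, f(t) = -2t² + t.
Then f(1) = -1.

-1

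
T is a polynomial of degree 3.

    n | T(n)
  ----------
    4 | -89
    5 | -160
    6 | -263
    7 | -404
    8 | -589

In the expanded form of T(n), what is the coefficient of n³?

-1

Write T(n) = an³ + bn² + cn + d; the 5 given values yield a linear system in the 4 coefficients.
Solving, T(n) = -n³ - n² - n - 5.
The coefficient of n³ is -1.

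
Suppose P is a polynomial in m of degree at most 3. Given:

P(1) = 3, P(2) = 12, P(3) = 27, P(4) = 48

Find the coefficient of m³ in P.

First differences: 9, 15, 21. Second differences: 6, 6.
Level-2 differences are constant, so P has degree 2.
Fitting a degree-2 polynomial gives P(m) = 3m².
The coefficient of m³ is 0.

0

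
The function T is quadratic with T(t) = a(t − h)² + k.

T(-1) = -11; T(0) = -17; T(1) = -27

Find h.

First differences -6, -10; second difference -4 = 2a, so a = -2.
Expanding, the t-coefficient is −2ah = 4h; matching it to the data gives h = -2, and then k = -9.
So T(t) = -2(t + 2)² − 9.
Hence h = -2.

-2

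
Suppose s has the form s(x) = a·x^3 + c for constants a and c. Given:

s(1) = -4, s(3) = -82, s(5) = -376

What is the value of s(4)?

-193

From s(1) = -4 and s(3) = -82: 1a + c = -4 and 27a + c = -82.
Subtracting: 26a = -78, so a = -3; then c = -4 − (-3)·1 = -1.
So s(x) = -3x³ − 1, and s(4) = -193.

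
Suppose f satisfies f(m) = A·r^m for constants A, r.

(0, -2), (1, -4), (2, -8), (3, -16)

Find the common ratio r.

2

Consecutive ratio: -4/(-2) = 2, and -8/(-4) = 2, so r = 2.
Then A·2^0 = -2 gives A = -2, and f(m) = -2·2^m.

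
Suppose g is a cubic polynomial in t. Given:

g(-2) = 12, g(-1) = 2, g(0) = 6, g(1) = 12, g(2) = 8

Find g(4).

-78

First differences: -10, 4, 6, -4. Second differences: 14, 2, -10. Third differences: -12, -12.
Level-3 differences are constant, so g has degree 3.
Fitting a degree-3 polynomial gives g(t) = -2t³ + t² + 7t + 6.
Then g(4) = -78.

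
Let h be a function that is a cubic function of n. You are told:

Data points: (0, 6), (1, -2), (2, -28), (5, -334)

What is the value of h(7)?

-848

Write h(n) = an³ + bn² + cn + d; the 4 given values yield a linear system in the 4 coefficients.
Solving, h(n) = -2n³ - 3n² - 3n + 6.
Then h(7) = -848.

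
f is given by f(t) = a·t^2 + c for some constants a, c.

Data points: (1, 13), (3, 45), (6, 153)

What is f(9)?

From f(1) = 13 and f(3) = 45: 1a + c = 13 and 9a + c = 45.
Subtracting: 8a = 32, so a = 4; then c = 13 − 4·1 = 9.
So f(t) = 4t² + 9, and f(9) = 333.

333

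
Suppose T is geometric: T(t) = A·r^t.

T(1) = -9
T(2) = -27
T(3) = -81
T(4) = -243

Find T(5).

-729

Consecutive ratio: -27/(-9) = 3, and -81/(-27) = 3, so r = 3.
Then A·3^1 = -9 gives A = -3, and T(t) = -3·3^t.
T(5) = -3·3^5 = -729.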